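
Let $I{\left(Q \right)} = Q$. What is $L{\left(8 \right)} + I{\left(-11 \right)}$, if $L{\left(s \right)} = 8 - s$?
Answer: $-11$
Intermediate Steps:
$L{\left(8 \right)} + I{\left(-11 \right)} = \left(8 - 8\right) - 11 = 0 - 11 = -11$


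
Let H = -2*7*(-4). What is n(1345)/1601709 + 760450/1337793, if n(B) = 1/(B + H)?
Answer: 568815157872281/1000666626206679 ≈ 0.56844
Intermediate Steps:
H = 56 (H = -14*(-4) = 56)
n(B) = 1/(56 + B) (n(B) = 1/(B + 56) = 1/(56 + B))
n(1345)/1601709 + 760450/1337793 = 1/((56 + 1345)*1601709) + 760450/1337793 = (1/1601709)/1401 + 760450*(1/1337793) = (1/1401)*(1/1601709) + 760450/1337793 = 1/2243994309 + 760450/1337793 = 568815157872281/1000666626206679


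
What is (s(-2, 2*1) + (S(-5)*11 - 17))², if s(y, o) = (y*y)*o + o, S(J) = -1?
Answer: 324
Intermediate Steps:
s(y, o) = o + o*y² (s(y, o) = y²*o + o = o*y² + o = o + o*y²)
(s(-2, 2*1) + (S(-5)*11 - 17))² = ((2*1)*(1 + (-2)²) + (-1*11 - 17))² = (2*(1 + 4) + (-11 - 17))² = (2*5 - 28)² = (10 - 28)² = (-18)² = 324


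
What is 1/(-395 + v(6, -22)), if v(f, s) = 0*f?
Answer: -1/395 ≈ -0.0025316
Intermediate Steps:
v(f, s) = 0
1/(-395 + v(6, -22)) = 1/(-395 + 0) = 1/(-395) = -1/395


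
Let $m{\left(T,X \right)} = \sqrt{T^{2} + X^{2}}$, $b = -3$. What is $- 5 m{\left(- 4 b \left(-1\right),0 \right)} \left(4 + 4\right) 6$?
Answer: $-2880$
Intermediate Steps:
$- 5 m{\left(- 4 b \left(-1\right),0 \right)} \left(4 + 4\right) 6 = - 5 \sqrt{\left(\left(-4\right) \left(-3\right) \left(-1\right)\right)^{2} + 0^{2}} \left(4 + 4\right) 6 = - 5 \sqrt{\left(12 \left(-1\right)\right)^{2} + 0} \cdot 8 \cdot 6 = - 5 \sqrt{\left(-12\right)^{2} + 0} \cdot 48 = - 5 \sqrt{144 + 0} \cdot 48 = - 5 \sqrt{144} \cdot 48 = \left(-5\right) 12 \cdot 48 = \left(-60\right) 48 = -2880$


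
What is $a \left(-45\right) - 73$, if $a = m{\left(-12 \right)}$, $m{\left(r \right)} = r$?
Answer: $467$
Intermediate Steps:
$a = -12$
$a \left(-45\right) - 73 = \left(-12\right) \left(-45\right) - 73 = 540 - 73 = 467$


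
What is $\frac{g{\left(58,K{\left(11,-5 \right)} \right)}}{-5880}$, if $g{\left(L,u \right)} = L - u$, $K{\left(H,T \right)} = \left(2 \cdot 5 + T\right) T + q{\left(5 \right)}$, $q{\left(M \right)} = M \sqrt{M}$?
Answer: $- \frac{83}{5880} + \frac{\sqrt{5}}{1176} \approx -0.012214$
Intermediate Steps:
$q{\left(M \right)} = M^{\frac{3}{2}}$
$K{\left(H,T \right)} = 5 \sqrt{5} + T \left(10 + T\right)$ ($K{\left(H,T \right)} = \left(2 \cdot 5 + T\right) T + 5^{\frac{3}{2}} = \left(10 + T\right) T + 5 \sqrt{5} = T \left(10 + T\right) + 5 \sqrt{5} = 5 \sqrt{5} + T \left(10 + T\right)$)
$\frac{g{\left(58,K{\left(11,-5 \right)} \right)}}{-5880} = \frac{58 - \left(\left(-5\right)^{2} + 5 \sqrt{5} + 10 \left(-5\right)\right)}{-5880} = \left(58 - \left(25 + 5 \sqrt{5} - 50\right)\right) \left(- \frac{1}{5880}\right) = \left(58 - \left(-25 + 5 \sqrt{5}\right)\right) \left(- \frac{1}{5880}\right) = \left(58 + \left(25 - 5 \sqrt{5}\right)\right) \left(- \frac{1}{5880}\right) = \left(83 - 5 \sqrt{5}\right) \left(- \frac{1}{5880}\right) = - \frac{83}{5880} + \frac{\sqrt{5}}{1176}$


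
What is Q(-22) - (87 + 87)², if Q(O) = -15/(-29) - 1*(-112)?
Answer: -874741/29 ≈ -30163.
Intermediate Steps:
Q(O) = 3263/29 (Q(O) = -15*(-1/29) + 112 = 15/29 + 112 = 3263/29)
Q(-22) - (87 + 87)² = 3263/29 - (87 + 87)² = 3263/29 - 1*174² = 3263/29 - 1*30276 = 3263/29 - 30276 = -874741/29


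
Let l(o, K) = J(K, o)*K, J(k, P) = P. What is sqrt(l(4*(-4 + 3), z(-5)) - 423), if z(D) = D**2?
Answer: I*sqrt(523) ≈ 22.869*I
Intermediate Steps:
l(o, K) = K*o (l(o, K) = o*K = K*o)
sqrt(l(4*(-4 + 3), z(-5)) - 423) = sqrt((-5)**2*(4*(-4 + 3)) - 423) = sqrt(25*(4*(-1)) - 423) = sqrt(25*(-4) - 423) = sqrt(-100 - 423) = sqrt(-523) = I*sqrt(523)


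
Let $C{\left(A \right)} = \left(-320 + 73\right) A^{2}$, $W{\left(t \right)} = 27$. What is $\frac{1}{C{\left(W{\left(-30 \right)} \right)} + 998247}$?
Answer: $\frac{1}{818184} \approx 1.2222 \cdot 10^{-6}$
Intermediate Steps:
$C{\left(A \right)} = - 247 A^{2}$
$\frac{1}{C{\left(W{\left(-30 \right)} \right)} + 998247} = \frac{1}{- 247 \cdot 27^{2} + 998247} = \frac{1}{\left(-247\right) 729 + 998247} = \frac{1}{-180063 + 998247} = \frac{1}{818184}$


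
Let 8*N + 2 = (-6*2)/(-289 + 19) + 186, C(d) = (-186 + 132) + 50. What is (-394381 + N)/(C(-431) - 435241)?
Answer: 70984439/78344100 ≈ 0.90606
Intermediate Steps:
C(d) = -4 (C(d) = -54 + 50 = -4)
N = 4141/180 (N = -¼ + ((-6*2)/(-289 + 19) + 186)/8 = -¼ + (-12/(-270) + 186)/8 = -¼ + (-1/270*(-12) + 186)/8 = -¼ + (2/45 + 186)/8 = -¼ + (⅛)*(8372/45) = -¼ + 2093/90 = 4141/180 ≈ 23.006)
(-394381 + N)/(C(-431) - 435241) = (-394381 + 4141/180)/(-4 - 435241) = -70984439/180/(-435245) = -70984439/180*(-1/435245) = 70984439/78344100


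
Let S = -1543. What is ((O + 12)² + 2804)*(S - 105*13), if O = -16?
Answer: -8200560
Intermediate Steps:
((O + 12)² + 2804)*(S - 105*13) = ((-16 + 12)² + 2804)*(-1543 - 105*13) = ((-4)² + 2804)*(-1543 - 1365) = (16 + 2804)*(-2908) = 2820*(-2908) = -8200560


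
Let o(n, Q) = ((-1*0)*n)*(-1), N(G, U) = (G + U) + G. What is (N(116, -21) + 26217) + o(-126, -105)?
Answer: 26428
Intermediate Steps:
N(G, U) = U + 2*G
o(n, Q) = 0 (o(n, Q) = (0*n)*(-1) = 0*(-1) = 0)
(N(116, -21) + 26217) + o(-126, -105) = ((-21 + 2*116) + 26217) + 0 = ((-21 + 232) + 26217) + 0 = (211 + 26217) + 0 = 26428 + 0 = 26428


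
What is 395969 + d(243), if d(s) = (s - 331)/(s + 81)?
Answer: 32073467/81 ≈ 3.9597e+5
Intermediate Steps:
d(s) = (-331 + s)/(81 + s)
395969 + d(243) = 395969 + (-331 + 243)/(81 + 243) = 395969 - 88/324 = 395969 + (1/324)*(-88) = 395969 - 22/81 = 32073467/81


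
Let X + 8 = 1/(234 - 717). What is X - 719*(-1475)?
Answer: 512229710/483 ≈ 1.0605e+6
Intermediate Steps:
X = -3865/483 (X = -8 + 1/(234 - 717) = -8 + 1/(-483) = -8 - 1/483 = -3865/483 ≈ -8.0021)
X - 719*(-1475) = -3865/483 - 719*(-1475) = -3865/483 + 1060525 = 512229710/483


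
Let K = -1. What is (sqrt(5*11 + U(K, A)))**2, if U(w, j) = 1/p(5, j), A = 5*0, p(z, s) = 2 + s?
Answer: 111/2 ≈ 55.500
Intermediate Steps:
A = 0
U(w, j) = 1/(2 + j)
(sqrt(5*11 + U(K, A)))**2 = (sqrt(5*11 + 1/(2 + 0)))**2 = (sqrt(55 + 1/2))**2 = (sqrt(111/2))**2 = (sqrt(222)/2)**2 = 111/2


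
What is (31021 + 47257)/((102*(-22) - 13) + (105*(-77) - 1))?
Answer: -78278/10343 ≈ -7.5682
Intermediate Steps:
(31021 + 47257)/((102*(-22) - 13) + (105*(-77) - 1)) = 78278/((-2244 - 13) + (-8085 - 1)) = 78278/(-2257 - 8086) = 78278/(-10343) = 78278*(-1/10343) = -78278/10343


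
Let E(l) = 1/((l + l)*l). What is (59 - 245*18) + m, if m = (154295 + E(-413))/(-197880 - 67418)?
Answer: -35802925982385/8227566284 ≈ -4351.6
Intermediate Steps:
E(l) = 1/(2*l²) (E(l) = 1/((2*l)*l) = 1/(2*l²))
m = -4785080701/8227566284 (m = (154295 + (½)/(-413)²)/(-197880 - 67418) = (154295 + (½)*(1/170569))/(-265298) = (154295 + 1/341138)*(-1/265298) = (52635887711/341138)*(-1/265298) = -4785080701/8227566284 ≈ -0.58159)
(59 - 245*18) + m = (59 - 245*18) - 4785080701/8227566284 = (59 - 4410) - 4785080701/8227566284 = -4351 - 4785080701/8227566284 = -35802925982385/8227566284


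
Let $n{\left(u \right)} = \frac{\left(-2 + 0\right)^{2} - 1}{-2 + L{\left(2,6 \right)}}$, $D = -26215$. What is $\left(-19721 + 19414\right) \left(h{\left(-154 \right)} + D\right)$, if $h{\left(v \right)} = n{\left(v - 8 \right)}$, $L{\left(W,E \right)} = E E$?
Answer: $\frac{273631249}{34} \approx 8.048 \cdot 10^{6}$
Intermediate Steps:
$L{\left(W,E \right)} = E^{2}$
$n{\left(u \right)} = \frac{3}{34}$ ($n{\left(u \right)} = \frac{\left(-2 + 0\right)^{2} - 1}{-2 + 6^{2}} = \frac{\left(-2\right)^{2} - 1}{-2 + 36} = \frac{4 - 1}{34} = 3 \cdot \frac{1}{34} = \frac{3}{34}$)
$h{\left(v \right)} = \frac{3}{34}$
$\left(-19721 + 19414\right) \left(h{\left(-154 \right)} + D\right) = \left(-19721 + 19414\right) \left(\frac{3}{34} - 26215\right) = \left(-307\right) \left(- \frac{891307}{34}\right) = \frac{273631249}{34}$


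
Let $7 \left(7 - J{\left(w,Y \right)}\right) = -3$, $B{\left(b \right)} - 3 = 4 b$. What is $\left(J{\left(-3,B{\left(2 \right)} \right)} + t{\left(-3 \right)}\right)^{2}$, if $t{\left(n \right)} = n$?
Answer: $\frac{961}{49} \approx 19.612$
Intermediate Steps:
$B{\left(b \right)} = 3 + 4 b$
$J{\left(w,Y \right)} = \frac{52}{7}$ ($J{\left(w,Y \right)} = 7 - - \frac{3}{7} = 7 + \frac{3}{7} = \frac{52}{7}$)
$\left(J{\left(-3,B{\left(2 \right)} \right)} + t{\left(-3 \right)}\right)^{2} = \left(\frac{52}{7} - 3\right)^{2} = \left(\frac{31}{7}\right)^{2} = \frac{961}{49}$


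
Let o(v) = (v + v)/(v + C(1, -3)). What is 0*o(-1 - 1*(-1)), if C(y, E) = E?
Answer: 0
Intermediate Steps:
o(v) = 2*v/(-3 + v) (o(v) = (v + v)/(v - 3) = (2*v)/(-3 + v) = 2*v/(-3 + v))
0*o(-1 - 1*(-1)) = 0*(2*(-1 - 1*(-1))/(-3 + (-1 - 1*(-1)))) = 0*(2*(-1 + 1)/(-3 + (-1 + 1))) = 0*(2*0/(-3 + 0)) = 0*(2*0/(-3)) = 0*(2*0*(-⅓)) = 0*0 = 0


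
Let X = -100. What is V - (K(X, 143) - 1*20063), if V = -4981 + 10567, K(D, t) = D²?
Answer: 15649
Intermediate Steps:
V = 5586
V - (K(X, 143) - 1*20063) = 5586 - ((-100)² - 1*20063) = 5586 - (10000 - 20063) = 5586 - 1*(-10063) = 5586 + 10063 = 15649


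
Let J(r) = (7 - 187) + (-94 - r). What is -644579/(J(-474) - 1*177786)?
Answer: 644579/177586 ≈ 3.6297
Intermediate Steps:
J(r) = -274 - r (J(r) = -180 + (-94 - r) = -274 - r)
-644579/(J(-474) - 1*177786) = -644579/((-274 - 1*(-474)) - 1*177786) = -644579/((-274 + 474) - 177786) = -644579/(200 - 177786) = -644579/(-177586) = -644579*(-1/177586) = 644579/177586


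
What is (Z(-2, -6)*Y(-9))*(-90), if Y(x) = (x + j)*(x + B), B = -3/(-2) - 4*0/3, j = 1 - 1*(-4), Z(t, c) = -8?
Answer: 21600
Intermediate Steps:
j = 5 (j = 1 + 4 = 5)
B = 3/2 (B = -3*(-½) + 0*(⅓) = 3/2 + 0 = 3/2 ≈ 1.5000)
Y(x) = (5 + x)*(3/2 + x) (Y(x) = (x + 5)*(x + 3/2) = (5 + x)*(3/2 + x))
(Z(-2, -6)*Y(-9))*(-90) = -8*(15/2 + (-9)² + (13/2)*(-9))*(-90) = -8*(15/2 + 81 - 117/2)*(-90) = -8*30*(-90) = -240*(-90) = 21600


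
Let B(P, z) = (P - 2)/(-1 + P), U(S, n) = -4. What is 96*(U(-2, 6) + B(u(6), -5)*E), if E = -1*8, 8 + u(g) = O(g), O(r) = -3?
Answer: -1216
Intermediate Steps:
u(g) = -11 (u(g) = -8 - 3 = -11)
B(P, z) = (-2 + P)/(-1 + P)
E = -8
96*(U(-2, 6) + B(u(6), -5)*E) = 96*(-4 + ((-2 - 11)/(-1 - 11))*(-8)) = 96*(-4 + (-13/(-12))*(-8)) = 96*(-4 - 1/12*(-13)*(-8)) = 96*(-4 + (13/12)*(-8)) = 96*(-4 - 26/3) = 96*(-38/3) = -1216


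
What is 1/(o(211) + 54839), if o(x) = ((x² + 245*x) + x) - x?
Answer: 1/151055 ≈ 6.6201e-6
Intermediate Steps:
o(x) = x² + 245*x (o(x) = (x² + 246*x) - x = x² + 245*x)
1/(o(211) + 54839) = 1/(211*(245 + 211) + 54839) = 1/(211*456 + 54839) = 1/(96216 + 54839) = 1/151055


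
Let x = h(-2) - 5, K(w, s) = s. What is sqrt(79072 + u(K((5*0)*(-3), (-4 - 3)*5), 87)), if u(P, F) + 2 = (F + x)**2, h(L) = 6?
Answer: 3*sqrt(9646) ≈ 294.64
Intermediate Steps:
x = 1 (x = 6 - 5 = 1)
u(P, F) = -2 + (1 + F)**2 (u(P, F) = -2 + (F + 1)**2 = -2 + (1 + F)**2)
sqrt(79072 + u(K((5*0)*(-3), (-4 - 3)*5), 87)) = sqrt(79072 + (-2 + (1 + 87)**2)) = sqrt(79072 + (-2 + 88**2)) = sqrt(79072 + (-2 + 7744)) = sqrt(79072 + 7742) = sqrt(86814) = 3*sqrt(9646)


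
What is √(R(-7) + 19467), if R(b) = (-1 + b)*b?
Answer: √19523 ≈ 139.72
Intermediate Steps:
R(b) = b*(-1 + b)
√(R(-7) + 19467) = √(-7*(-1 - 7) + 19467) = √(-7*(-8) + 19467) = √(56 + 19467) = √19523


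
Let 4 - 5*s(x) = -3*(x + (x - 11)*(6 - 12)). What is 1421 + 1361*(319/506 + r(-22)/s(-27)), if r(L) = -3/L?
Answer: 350226420/153571 ≈ 2280.6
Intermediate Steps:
s(x) = 202/5 - 3*x (s(x) = ⅘ - (-3)*(x + (x - 11)*(6 - 12))/5 = ⅘ - (-3)*(x + (-11 + x)*(-6))/5 = ⅘ - (-3)*(x + (66 - 6*x))/5 = ⅘ - (-3)*(66 - 5*x)/5 = ⅘ - (-198 + 15*x)/5 = ⅘ + (198/5 - 3*x) = 202/5 - 3*x)
1421 + 1361*(319/506 + r(-22)/s(-27)) = 1421 + 1361*(319/506 + (-3/(-22))/(202/5 - 3*(-27))) = 1421 + 1361*(319*(1/506) + (-3*(-1/22))/(202/5 + 81)) = 1421 + 1361*(29/46 + 3/(22*(607/5))) = 1421 + 1361*(29/46 + (3/22)*(5/607)) = 1421 + 1361*(29/46 + 15/13354) = 1421 + 1361*(96989/153571) = 1421 + 132002029/153571 = 350226420/153571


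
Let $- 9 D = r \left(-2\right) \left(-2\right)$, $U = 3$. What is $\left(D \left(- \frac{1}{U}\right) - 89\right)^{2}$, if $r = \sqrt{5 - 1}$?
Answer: $\frac{5736025}{729} \approx 7868.3$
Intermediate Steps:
$r = 2$ ($r = \sqrt{4} = 2$)
$D = - \frac{8}{9}$ ($D = - \frac{2 \left(-2\right) \left(-2\right)}{9} = - \frac{\left(-4\right) \left(-2\right)}{9} = \left(- \frac{1}{9}\right) 8 = - \frac{8}{9} \approx -0.88889$)
$\left(D \left(- \frac{1}{U}\right) - 89\right)^{2} = \left(- \frac{8 \left(- \frac{1}{3}\right)}{9} - 89\right)^{2} = \left(- \frac{8 \left(\left(-1\right) \frac{1}{3}\right)}{9} - 89\right)^{2} = \left(\left(- \frac{8}{9}\right) \left(- \frac{1}{3}\right) - 89\right)^{2} = \left(\frac{8}{27} - 89\right)^{2} = \left(- \frac{2395}{27}\right)^{2} = \frac{5736025}{729}$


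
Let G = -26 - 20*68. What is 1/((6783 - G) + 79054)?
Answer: 1/87223 ≈ 1.1465e-5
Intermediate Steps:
G = -1386 (G = -26 - 1360 = -1386)
1/((6783 - G) + 79054) = 1/((6783 - 1*(-1386)) + 79054) = 1/((6783 + 1386) + 79054) = 1/(8169 + 79054) = 1/87223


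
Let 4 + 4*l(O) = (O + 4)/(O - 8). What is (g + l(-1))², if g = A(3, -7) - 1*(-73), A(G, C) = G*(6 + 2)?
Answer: 1324801/144 ≈ 9200.0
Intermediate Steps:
A(G, C) = 8*G (A(G, C) = G*8 = 8*G)
g = 97 (g = 8*3 - 1*(-73) = 24 + 73 = 97)
l(O) = -1 + (4 + O)/(4*(-8 + O)) (l(O) = -1 + ((O + 4)/(O - 8))/4 = -1 + ((4 + O)/(-8 + O))/4 = -1 + (4 + O)/(4*(-8 + O)))
(g + l(-1))² = (97 + 3*(12 - 1*(-1))/(4*(-8 - 1)))² = (97 + (¾)*(12 + 1)/(-9))² = (97 + (¾)*(-⅑)*13)² = (97 - 13/12)² = (1151/12)² = 1324801/144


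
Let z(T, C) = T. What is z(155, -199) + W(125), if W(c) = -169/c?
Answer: 19206/125 ≈ 153.65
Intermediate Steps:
z(155, -199) + W(125) = 155 - 169/125 = 19206/125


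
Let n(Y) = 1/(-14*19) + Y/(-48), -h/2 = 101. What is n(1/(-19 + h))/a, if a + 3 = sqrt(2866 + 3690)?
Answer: -5171/3078975536 - 5171*sqrt(1639)/4618463304 ≈ -4.7007e-5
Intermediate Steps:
h = -202 (h = -2*101 = -202)
n(Y) = -1/266 - Y/48 (n(Y) = -1/14*1/19 + Y*(-1/48) = -1/266 - Y/48)
a = -3 + 2*sqrt(1639) (a = -3 + sqrt(2866 + 3690) = -3 + sqrt(6556) = -3 + 2*sqrt(1639) ≈ 77.969)
n(1/(-19 + h))/a = (-1/266 - 1/(48*(-19 - 202)))/(-3 + 2*sqrt(1639)) = (-1/266 - 1/48/(-221))/(-3 + 2*sqrt(1639)) = (-1/266 - 1/48*(-1/221))/(-3 + 2*sqrt(1639)) = (-1/266 + 1/10608)/(-3 + 2*sqrt(1639)) = -5171/(1410864*(-3 + 2*sqrt(1639)))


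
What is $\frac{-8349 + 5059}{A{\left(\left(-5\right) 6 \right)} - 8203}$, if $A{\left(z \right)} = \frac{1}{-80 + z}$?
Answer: $\frac{361900}{902331} \approx 0.40107$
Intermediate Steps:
$\frac{-8349 + 5059}{A{\left(\left(-5\right) 6 \right)} - 8203} = \frac{-8349 + 5059}{\frac{1}{-80 - 30} - 8203} = - \frac{3290}{\frac{1}{-80 - 30} - 8203} = - \frac{3290}{\frac{1}{-110} - 8203} = - \frac{3290}{- \frac{1}{110} - 8203} = - \frac{3290}{- \frac{902331}{110}} = \left(-3290\right) \left(- \frac{110}{902331}\right) = \frac{361900}{902331}$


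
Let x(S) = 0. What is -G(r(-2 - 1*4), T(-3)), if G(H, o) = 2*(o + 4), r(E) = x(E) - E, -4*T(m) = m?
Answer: -19/2 ≈ -9.5000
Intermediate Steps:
T(m) = -m/4
r(E) = -E (r(E) = 0 - E = -E)
G(H, o) = 8 + 2*o (G(H, o) = 2*(4 + o) = 8 + 2*o)
-G(r(-2 - 1*4), T(-3)) = -(8 + 2*(-¼*(-3))) = -(8 + 2*(¾)) = -(8 + 3/2) = -1*19/2 = -19/2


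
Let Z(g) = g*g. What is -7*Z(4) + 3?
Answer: -109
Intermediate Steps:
Z(g) = g²
-7*Z(4) + 3 = -7*4² + 3 = -7*16 + 3 = -112 + 3 = -109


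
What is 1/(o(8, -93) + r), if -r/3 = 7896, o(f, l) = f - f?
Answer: -1/23688 ≈ -4.2215e-5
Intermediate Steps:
o(f, l) = 0
r = -23688 (r = -3*7896 = -23688)
1/(o(8, -93) + r) = 1/(0 - 23688) = 1/(-23688) = -1/23688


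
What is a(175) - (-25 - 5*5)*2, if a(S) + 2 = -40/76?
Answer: 1852/19 ≈ 97.474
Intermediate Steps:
a(S) = -48/19 (a(S) = -2 - 40/76 = -2 - 40*1/76 = -2 - 10/19 = -48/19)
a(175) - (-25 - 5*5)*2 = -48/19 - (-25 - 5*5)*2 = -48/19 - (-25 - 25)*2 = -48/19 - (-50)*2 = -48/19 - 1*(-100) = -48/19 + 100 = 1852/19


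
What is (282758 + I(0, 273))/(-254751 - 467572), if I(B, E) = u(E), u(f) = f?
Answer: -40433/103189 ≈ -0.39183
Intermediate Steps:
I(B, E) = E
(282758 + I(0, 273))/(-254751 - 467572) = (282758 + 273)/(-254751 - 467572) = 283031/(-722323) = 283031*(-1/722323) = -40433/103189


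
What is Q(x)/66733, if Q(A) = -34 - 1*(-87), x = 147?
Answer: 53/66733 ≈ 0.00079421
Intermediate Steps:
Q(A) = 53 (Q(A) = -34 + 87 = 53)
Q(x)/66733 = 53/66733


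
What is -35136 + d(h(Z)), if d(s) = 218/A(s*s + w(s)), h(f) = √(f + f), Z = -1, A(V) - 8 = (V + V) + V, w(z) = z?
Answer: 2*(-52704*√2 + 35027*I)/(-2*I + 3*√2) ≈ -35116.0 - 42.041*I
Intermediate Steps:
A(V) = 8 + 3*V (A(V) = 8 + ((V + V) + V) = 8 + (2*V + V) = 8 + 3*V)
h(f) = √2*√f (h(f) = √(2*f) = √2*√f)
d(s) = 218/(8 + 3*s + 3*s²) (d(s) = 218/(8 + 3*(s*s + s)) = 218/(8 + 3*(s² + s)) = 218/(8 + 3*(s + s²)) = 218/(8 + (3*s + 3*s²)) = 218/(8 + 3*s + 3*s²))
-35136 + d(h(Z)) = -35136 + 218/(8 + 3*(√2*√(-1)) + 3*(√2*√(-1))²) = -35136 + 218/(8 + 3*(√2*I) + 3*(√2*I)²) = -35136 + 218/(8 + 3*(I*√2) + 3*(I*√2)²) = -35136 + 218/(8 + 3*I*√2 + 3*(-2)) = -35136 + 218/(8 + 3*I*√2 - 6) = -35136 + 218/(2 + 3*I*√2)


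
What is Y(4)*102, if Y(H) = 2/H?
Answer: 51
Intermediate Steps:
Y(4)*102 = (2/4)*102 = (2*(¼))*102 = (½)*102 = 51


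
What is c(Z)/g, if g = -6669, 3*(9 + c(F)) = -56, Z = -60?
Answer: 83/20007 ≈ 0.0041486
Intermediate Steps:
c(F) = -83/3 (c(F) = -9 + (1/3)*(-56) = -9 - 56/3 = -83/3)
c(Z)/g = -83/3/(-6669) = -83/3*(-1/6669) = 83/20007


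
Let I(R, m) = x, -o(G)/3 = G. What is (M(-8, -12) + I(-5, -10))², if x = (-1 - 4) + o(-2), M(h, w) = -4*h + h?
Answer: 625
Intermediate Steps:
M(h, w) = -3*h
o(G) = -3*G
x = 1 (x = (-1 - 4) - 3*(-2) = -5 + 6 = 1)
I(R, m) = 1
(M(-8, -12) + I(-5, -10))² = (-3*(-8) + 1)² = (24 + 1)² = 25² = 625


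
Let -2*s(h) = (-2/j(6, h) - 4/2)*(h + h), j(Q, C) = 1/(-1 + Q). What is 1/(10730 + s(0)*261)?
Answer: 1/10730 ≈ 9.3197e-5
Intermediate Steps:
s(h) = 12*h (s(h) = -(-2/(1/(-1 + 6)) - 4/2)*(h + h)/2 = -(-2/(1/5) - 4*1/2)*2*h/2 = -(-2/1/5 - 2)*2*h/2 = -(-2*5 - 2)*2*h/2 = -(-10 - 2)*2*h/2 = -(-6)*2*h = -(-12)*h = 12*h)
1/(10730 + s(0)*261) = 1/(10730 + (12*0)*261) = 1/(10730 + 0*261) = 1/(10730 + 0) = 1/10730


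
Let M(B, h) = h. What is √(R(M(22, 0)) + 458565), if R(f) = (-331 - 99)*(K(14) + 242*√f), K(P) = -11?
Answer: 7*√9455 ≈ 680.66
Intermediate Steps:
R(f) = 4730 - 104060*√f (R(f) = (-331 - 99)*(-11 + 242*√f) = -430*(-11 + 242*√f) = 4730 - 104060*√f)
√(R(M(22, 0)) + 458565) = √((4730 - 104060*√0) + 458565) = √((4730 - 104060*0) + 458565) = √((4730 + 0) + 458565) = √(4730 + 458565) = √463295 = 7*√9455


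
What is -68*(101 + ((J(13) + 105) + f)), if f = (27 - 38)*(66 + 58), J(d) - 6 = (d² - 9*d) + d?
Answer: 73916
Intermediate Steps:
J(d) = 6 + d² - 8*d (J(d) = 6 + ((d² - 9*d) + d) = 6 + (d² - 8*d) = 6 + d² - 8*d)
f = -1364 (f = -11*124 = -1364)
-68*(101 + ((J(13) + 105) + f)) = -68*(101 + (((6 + 13² - 8*13) + 105) - 1364)) = -68*(101 + (((6 + 169 - 104) + 105) - 1364)) = -68*(101 + ((71 + 105) - 1364)) = -68*(101 + (176 - 1364)) = -68*(101 - 1188) = -68*(-1087) = 73916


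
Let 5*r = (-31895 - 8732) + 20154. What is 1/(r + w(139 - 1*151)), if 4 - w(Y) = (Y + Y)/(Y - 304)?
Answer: -395/1615817 ≈ -0.00024446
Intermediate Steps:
w(Y) = 4 - 2*Y/(-304 + Y) (w(Y) = 4 - (Y + Y)/(Y - 304) = 4 - 2*Y/(-304 + Y))
r = -20473/5 (r = ((-31895 - 8732) + 20154)/5 = (-40627 + 20154)/5 = (1/5)*(-20473) = -20473/5 ≈ -4094.6)
1/(r + w(139 - 1*151)) = 1/(-20473/5 + 2*(-608 + (139 - 1*151))/(-304 + (139 - 1*151))) = 1/(-20473/5 + 2*(-608 + (139 - 151))/(-304 + (139 - 151))) = 1/(-20473/5 + 2*(-608 - 12)/(-304 - 12)) = 1/(-20473/5 + 2*(-620)/(-316)) = 1/(-20473/5 + 2*(-1/316)*(-620)) = 1/(-20473/5 + 310/79) = 1/(-1615817/395) = -395/1615817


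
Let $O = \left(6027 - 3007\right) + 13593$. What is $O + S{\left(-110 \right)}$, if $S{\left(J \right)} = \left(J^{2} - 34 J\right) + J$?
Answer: $32343$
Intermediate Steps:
$S{\left(J \right)} = J^{2} - 33 J$
$O = 16613$ ($O = 3020 + 13593 = 16613$)
$O + S{\left(-110 \right)} = 16613 - 110 \left(-33 - 110\right) = 16613 - -15730 = 16613 + 15730 = 32343$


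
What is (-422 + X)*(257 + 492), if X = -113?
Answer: -400715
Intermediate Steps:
(-422 + X)*(257 + 492) = (-422 - 113)*(257 + 492) = -535*749 = -400715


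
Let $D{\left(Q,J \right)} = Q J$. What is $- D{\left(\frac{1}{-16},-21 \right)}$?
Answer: $- \frac{21}{16} \approx -1.3125$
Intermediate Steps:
$D{\left(Q,J \right)} = J Q$
$- D{\left(\frac{1}{-16},-21 \right)} = - \frac{-21}{-16} = - \frac{\left(-21\right) \left(-1\right)}{16} = \left(-1\right) \frac{21}{16} = - \frac{21}{16}$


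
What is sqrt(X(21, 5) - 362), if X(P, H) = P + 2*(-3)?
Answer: I*sqrt(347) ≈ 18.628*I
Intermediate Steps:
X(P, H) = -6 + P (X(P, H) = P - 6 = -6 + P)
sqrt(X(21, 5) - 362) = sqrt((-6 + 21) - 362) = sqrt(15 - 362) = sqrt(-347) = I*sqrt(347)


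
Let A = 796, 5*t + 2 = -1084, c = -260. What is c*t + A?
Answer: 57268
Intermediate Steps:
t = -1086/5 (t = -⅖ + (⅕)*(-1084) = -⅖ - 1084/5 = -1086/5 ≈ -217.20)
c*t + A = -260*(-1086/5) + 796 = 56472 + 796 = 57268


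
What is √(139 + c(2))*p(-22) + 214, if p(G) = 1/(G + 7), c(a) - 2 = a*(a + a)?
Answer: 214 - √149/15 ≈ 213.19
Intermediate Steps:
c(a) = 2 + 2*a² (c(a) = 2 + a*(a + a) = 2 + a*(2*a) = 2 + 2*a²)
p(G) = 1/(7 + G)
√(139 + c(2))*p(-22) + 214 = √(139 + (2 + 2*2²))/(7 - 22) + 214 = √(139 + (2 + 2*4))/(-15) + 214 = √(139 + (2 + 8))*(-1/15) + 214 = √(139 + 10)*(-1/15) + 214 = √149*(-1/15) + 214 = -√149/15 + 214 = 214 - √149/15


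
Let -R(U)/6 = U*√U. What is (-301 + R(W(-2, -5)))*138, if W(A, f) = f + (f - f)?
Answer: -41538 + 4140*I*√5 ≈ -41538.0 + 9257.3*I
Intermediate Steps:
W(A, f) = f (W(A, f) = f + 0 = f)
R(U) = -6*U^(3/2) (R(U) = -6*U*√U = -6*U^(3/2))
(-301 + R(W(-2, -5)))*138 = (-301 - (-30)*I*√5)*138 = (-301 + 30*I*√5)*138 = -41538 + 4140*I*√5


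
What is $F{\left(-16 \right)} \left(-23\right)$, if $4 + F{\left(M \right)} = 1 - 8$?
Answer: $253$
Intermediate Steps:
$F{\left(M \right)} = -11$ ($F{\left(M \right)} = -4 + \left(1 - 8\right) = -4 - 7 = -11$)
$F{\left(-16 \right)} \left(-23\right) = \left(-11\right) \left(-23\right) = 253$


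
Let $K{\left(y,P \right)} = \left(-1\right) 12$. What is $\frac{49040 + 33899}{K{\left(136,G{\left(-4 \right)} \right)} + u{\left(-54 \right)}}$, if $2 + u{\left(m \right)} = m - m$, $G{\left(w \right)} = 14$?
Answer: $- \frac{82939}{14} \approx -5924.2$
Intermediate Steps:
$u{\left(m \right)} = -2$ ($u{\left(m \right)} = -2 + \left(m - m\right) = -2 + 0 = -2$)
$K{\left(y,P \right)} = -12$
$\frac{49040 + 33899}{K{\left(136,G{\left(-4 \right)} \right)} + u{\left(-54 \right)}} = \frac{49040 + 33899}{-12 - 2} = \frac{82939}{-14} = 82939 \left(- \frac{1}{14}\right) = - \frac{82939}{14}$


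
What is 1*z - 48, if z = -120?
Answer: -168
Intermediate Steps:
1*z - 48 = 1*(-120) - 48 = -120 - 48 = -168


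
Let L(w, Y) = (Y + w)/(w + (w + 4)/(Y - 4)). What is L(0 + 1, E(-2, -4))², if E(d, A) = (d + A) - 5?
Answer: 225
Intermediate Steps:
E(d, A) = -5 + A + d (E(d, A) = (A + d) - 5 = -5 + A + d)
L(w, Y) = (Y + w)/(w + (4 + w)/(-4 + Y))
L(0 + 1, E(-2, -4))² = (((-5 - 4 - 2)² - 4*(-5 - 4 - 2) - 4*(0 + 1) + (-5 - 4 - 2)*(0 + 1))/(4 - 3*(0 + 1) + (-5 - 4 - 2)*(0 + 1)))² = (((-11)² - 4*(-11) - 4*1 - 11*1)/(4 - 3*1 - 11*1))² = ((121 + 44 - 4 - 11)/(4 - 3 - 11))² = (150/(-10))² = (-⅒*150)² = (-15)² = 225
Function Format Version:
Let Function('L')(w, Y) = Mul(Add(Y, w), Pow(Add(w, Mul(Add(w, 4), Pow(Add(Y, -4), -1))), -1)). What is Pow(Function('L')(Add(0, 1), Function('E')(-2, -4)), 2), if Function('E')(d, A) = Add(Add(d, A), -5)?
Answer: 225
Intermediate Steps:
Function('E')(d, A) = Add(-5, A, d) (Function('E')(d, A) = Add(Add(A, d), -5) = Add(-5, A, d))
Function('L')(w, Y) = Mul(Pow(Add(w, Mul(Pow(Add(-4, Y), -1), Add(4, w))), -1), Add(Y, w)) (Function('L')(w, Y) = Mul(Add(Y, w), Pow(Add(w, Mul(Add(4, w), Pow(Add(-4, Y), -1))), -1)) = Mul(Add(Y, w), Pow(Add(w, Mul(Pow(Add(-4, Y), -1), Add(4, w))), -1)) = Mul(Pow(Add(w, Mul(Pow(Add(-4, Y), -1), Add(4, w))), -1), Add(Y, w)))
Pow(Function('L')(Add(0, 1), Function('E')(-2, -4)), 2) = Pow(Mul(Pow(Add(4, Mul(-3, Add(0, 1)), Mul(Add(-5, -4, -2), Add(0, 1))), -1), Add(Pow(Add(-5, -4, -2), 2), Mul(-4, Add(-5, -4, -2)), Mul(-4, Add(0, 1)), Mul(Add(-5, -4, -2), Add(0, 1)))), 2) = Pow(Mul(Pow(Add(4, Mul(-3, 1), Mul(-11, 1)), -1), Add(Pow(-11, 2), Mul(-4, -11), Mul(-4, 1), Mul(-11, 1))), 2) = Pow(Mul(Pow(Add(4, -3, -11), -1), Add(121, 44, -4, -11)), 2) = Pow(Mul(Pow(-10, -1), 150), 2) = Pow(Mul(Rational(-1, 10), 150), 2) = Pow(-15, 2) = 225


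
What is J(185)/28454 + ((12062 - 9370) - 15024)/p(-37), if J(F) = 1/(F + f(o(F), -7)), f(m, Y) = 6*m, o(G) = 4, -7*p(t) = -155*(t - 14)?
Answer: 513358994969/47010133830 ≈ 10.920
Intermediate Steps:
p(t) = -310 + 155*t/7 (p(t) = -(-155)*(t - 14)/7 = -(-155)*(-14 + t)/7 = -(2170 - 155*t)/7 = -310 + 155*t/7)
J(F) = 1/(24 + F) (J(F) = 1/(F + 6*4) = 1/(F + 24) = 1/(24 + F))
J(185)/28454 + ((12062 - 9370) - 15024)/p(-37) = 1/((24 + 185)*28454) + ((12062 - 9370) - 15024)/(-310 + (155/7)*(-37)) = (1/28454)/209 + (2692 - 15024)/(-310 - 5735/7) = (1/209)*(1/28454) - 12332/(-7905/7) = 1/5946886 - 12332*(-7/7905) = 1/5946886 + 86324/7905 = 513358994969/47010133830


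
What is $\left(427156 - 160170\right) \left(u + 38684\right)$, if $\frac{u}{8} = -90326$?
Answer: $-182598133064$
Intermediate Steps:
$u = -722608$ ($u = 8 \left(-90326\right) = -722608$)
$\left(427156 - 160170\right) \left(u + 38684\right) = \left(427156 - 160170\right) \left(-722608 + 38684\right) = 266986 \left(-683924\right) = -182598133064$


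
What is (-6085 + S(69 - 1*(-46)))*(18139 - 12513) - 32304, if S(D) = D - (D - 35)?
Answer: -34069604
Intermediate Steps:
S(D) = 35 (S(D) = D - (-35 + D) = D + (35 - D) = 35)
(-6085 + S(69 - 1*(-46)))*(18139 - 12513) - 32304 = (-6085 + 35)*(18139 - 12513) - 32304 = -6050*5626 - 32304 = -34037300 - 32304 = -34069604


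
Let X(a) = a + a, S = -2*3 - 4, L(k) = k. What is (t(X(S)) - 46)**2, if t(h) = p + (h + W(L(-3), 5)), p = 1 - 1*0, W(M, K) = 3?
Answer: 3844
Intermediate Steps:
S = -10 (S = -6 - 4 = -10)
p = 1 (p = 1 + 0 = 1)
X(a) = 2*a
t(h) = 4 + h (t(h) = 1 + (h + 3) = 1 + (3 + h) = 4 + h)
(t(X(S)) - 46)**2 = ((4 + 2*(-10)) - 46)**2 = ((4 - 20) - 46)**2 = (-16 - 46)**2 = (-62)**2 = 3844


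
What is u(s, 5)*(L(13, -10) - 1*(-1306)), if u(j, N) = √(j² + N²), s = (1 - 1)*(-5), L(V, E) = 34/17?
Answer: 6540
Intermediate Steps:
L(V, E) = 2 (L(V, E) = 34*(1/17) = 2)
s = 0 (s = 0*(-5) = 0)
u(j, N) = √(N² + j²)
u(s, 5)*(L(13, -10) - 1*(-1306)) = √(5² + 0²)*(2 - 1*(-1306)) = √(25 + 0)*(2 + 1306) = √25*1308 = 5*1308 = 6540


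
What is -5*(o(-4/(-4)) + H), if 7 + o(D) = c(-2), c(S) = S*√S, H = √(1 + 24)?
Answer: 10 + 10*I*√2 ≈ 10.0 + 14.142*I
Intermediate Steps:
H = 5 (H = √25 = 5)
c(S) = S^(3/2)
o(D) = -7 - 2*I*√2 (o(D) = -7 + (-2)^(3/2) = -7 - 2*I*√2)
-5*(o(-4/(-4)) + H) = -5*((-7 - 2*I*√2) + 5) = -5*(-2 - 2*I*√2) = 10 + 10*I*√2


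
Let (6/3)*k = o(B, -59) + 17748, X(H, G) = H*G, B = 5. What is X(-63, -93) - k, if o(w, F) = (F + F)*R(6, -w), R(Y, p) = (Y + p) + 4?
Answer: -2720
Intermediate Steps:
R(Y, p) = 4 + Y + p
o(w, F) = 2*F*(10 - w) (o(w, F) = (F + F)*(4 + 6 - w) = (2*F)*(10 - w) = 2*F*(10 - w))
X(H, G) = G*H
k = 8579 (k = (2*(-59)*(10 - 1*5) + 17748)/2 = (2*(-59)*(10 - 5) + 17748)/2 = (2*(-59)*5 + 17748)/2 = (-590 + 17748)/2 = (½)*17158 = 8579)
X(-63, -93) - k = -93*(-63) - 1*8579 = 5859 - 8579 = -2720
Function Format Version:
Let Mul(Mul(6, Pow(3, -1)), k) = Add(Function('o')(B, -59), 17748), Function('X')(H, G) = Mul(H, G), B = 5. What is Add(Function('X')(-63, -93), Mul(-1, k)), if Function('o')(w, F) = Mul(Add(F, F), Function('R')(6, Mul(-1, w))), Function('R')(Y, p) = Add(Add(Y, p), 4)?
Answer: -2720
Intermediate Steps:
Function('R')(Y, p) = Add(4, Y, p)
Function('o')(w, F) = Mul(2, F, Add(10, Mul(-1, w))) (Function('o')(w, F) = Mul(Add(F, F), Add(4, 6, Mul(-1, w))) = Mul(Mul(2, F), Add(10, Mul(-1, w))) = Mul(2, F, Add(10, Mul(-1, w))))
Function('X')(H, G) = Mul(G, H)
k = 8579 (k = Mul(Rational(1, 2), Add(Mul(2, -59, Add(10, Mul(-1, 5))), 17748)) = Mul(Rational(1, 2), Add(Mul(2, -59, Add(10, -5)), 17748)) = Mul(Rational(1, 2), Add(Mul(2, -59, 5), 17748)) = Mul(Rational(1, 2), Add(-590, 17748)) = Mul(Rational(1, 2), 17158) = 8579)
Add(Function('X')(-63, -93), Mul(-1, k)) = Add(Mul(-93, -63), Mul(-1, 8579)) = Add(5859, -8579) = -2720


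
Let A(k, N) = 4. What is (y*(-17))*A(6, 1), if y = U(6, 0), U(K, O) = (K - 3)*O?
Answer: 0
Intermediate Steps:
U(K, O) = O*(-3 + K) (U(K, O) = (-3 + K)*O = O*(-3 + K))
y = 0 (y = 0*(-3 + 6) = 0*3 = 0)
(y*(-17))*A(6, 1) = (0*(-17))*4 = 0*4 = 0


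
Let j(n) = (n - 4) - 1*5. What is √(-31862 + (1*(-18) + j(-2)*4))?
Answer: 2*I*√7981 ≈ 178.67*I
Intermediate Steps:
j(n) = -9 + n (j(n) = (-4 + n) - 5 = -9 + n)
√(-31862 + (1*(-18) + j(-2)*4)) = √(-31862 + (1*(-18) + (-9 - 2)*4)) = √(-31862 + (-18 - 11*4)) = √(-31862 + (-18 - 44)) = √(-31862 - 62) = √(-31924) = 2*I*√7981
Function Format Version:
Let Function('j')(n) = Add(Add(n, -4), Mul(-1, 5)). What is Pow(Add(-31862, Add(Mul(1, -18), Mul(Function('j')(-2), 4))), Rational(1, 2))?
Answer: Mul(2, I, Pow(7981, Rational(1, 2))) ≈ Mul(178.67, I)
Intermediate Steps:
Function('j')(n) = Add(-9, n) (Function('j')(n) = Add(Add(-4, n), -5) = Add(-9, n))
Pow(Add(-31862, Add(Mul(1, -18), Mul(Function('j')(-2), 4))), Rational(1, 2)) = Pow(Add(-31862, Add(Mul(1, -18), Mul(Add(-9, -2), 4))), Rational(1, 2)) = Pow(Add(-31862, Add(-18, Mul(-11, 4))), Rational(1, 2)) = Pow(Add(-31862, Add(-18, -44)), Rational(1, 2)) = Pow(Add(-31862, -62), Rational(1, 2)) = Pow(-31924, Rational(1, 2)) = Mul(2, I, Pow(7981, Rational(1, 2)))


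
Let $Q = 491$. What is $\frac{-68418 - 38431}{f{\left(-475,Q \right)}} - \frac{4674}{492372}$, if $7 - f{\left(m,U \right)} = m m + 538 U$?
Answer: $\frac{4193353567}{20095999056} \approx 0.20867$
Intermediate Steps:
$f{\left(m,U \right)} = 7 - m^{2} - 538 U$ ($f{\left(m,U \right)} = 7 - \left(m m + 538 U\right) = 7 - \left(m^{2} + 538 U\right) = 7 - m^{2} - 538 U$)
$\frac{-68418 - 38431}{f{\left(-475,Q \right)}} - \frac{4674}{492372} = \frac{-68418 - 38431}{7 - \left(-475\right)^{2} - 264158} - \frac{4674}{492372} = \frac{-68418 - 38431}{7 - 225625 - 264158} - \frac{779}{82062} = - \frac{106849}{7 - 225625 - 264158} - \frac{779}{82062} = - \frac{106849}{-489776} - \frac{779}{82062} = \left(-106849\right) \left(- \frac{1}{489776}\right) - \frac{779}{82062} = \frac{106849}{489776} - \frac{779}{82062} = \frac{4193353567}{20095999056}$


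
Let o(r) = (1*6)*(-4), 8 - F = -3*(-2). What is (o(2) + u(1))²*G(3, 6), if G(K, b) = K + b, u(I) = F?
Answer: 4356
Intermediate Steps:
F = 2 (F = 8 - (-3)*(-2) = 8 - 1*6 = 8 - 6 = 2)
u(I) = 2
o(r) = -24 (o(r) = 6*(-4) = -24)
(o(2) + u(1))²*G(3, 6) = (-24 + 2)²*(3 + 6) = (-22)²*9 = 484*9 = 4356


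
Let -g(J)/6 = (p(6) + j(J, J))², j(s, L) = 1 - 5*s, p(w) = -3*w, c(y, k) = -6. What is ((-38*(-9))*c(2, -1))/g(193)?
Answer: 171/482162 ≈ 0.00035465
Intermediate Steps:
g(J) = -6*(-17 - 5*J)² (g(J) = -6*(-3*6 + (1 - 5*J))² = -6*(-18 + (1 - 5*J))² = -6*(-17 - 5*J)²)
((-38*(-9))*c(2, -1))/g(193) = (-38*(-9)*(-6))/((-6*(17 + 5*193)²)) = (342*(-6))/((-6*(17 + 965)²)) = -2052/((-6*982²)) = -2052/((-6*964324)) = -2052/(-5785944) = -2052*(-1/5785944) = 171/482162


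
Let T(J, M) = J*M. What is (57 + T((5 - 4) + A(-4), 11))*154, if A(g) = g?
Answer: 3696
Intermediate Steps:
(57 + T((5 - 4) + A(-4), 11))*154 = (57 + ((5 - 4) - 4)*11)*154 = (57 + (1 - 4)*11)*154 = (57 - 3*11)*154 = (57 - 33)*154 = 24*154 = 3696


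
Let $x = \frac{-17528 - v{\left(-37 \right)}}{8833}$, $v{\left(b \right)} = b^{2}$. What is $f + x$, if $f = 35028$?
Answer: $\frac{309383427}{8833} \approx 35026.0$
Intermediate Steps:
$x = - \frac{18897}{8833}$ ($x = \frac{-17528 - \left(-37\right)^{2}}{8833} = \left(-17528 - 1369\right) \frac{1}{8833} = \left(-18897\right) \frac{1}{8833} = - \frac{18897}{8833} \approx -2.1394$)
$f + x = 35028 - \frac{18897}{8833} = \frac{309383427}{8833}$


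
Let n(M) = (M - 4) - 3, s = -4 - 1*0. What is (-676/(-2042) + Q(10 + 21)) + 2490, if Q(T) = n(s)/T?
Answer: 78810237/31651 ≈ 2490.0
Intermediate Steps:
s = -4 (s = -4 + 0 = -4)
n(M) = -7 + M (n(M) = (-4 + M) - 3 = -7 + M)
Q(T) = -11/T (Q(T) = (-7 - 4)/T = -11/T)
(-676/(-2042) + Q(10 + 21)) + 2490 = (-676/(-2042) - 11/(10 + 21)) + 2490 = (-676*(-1/2042) - 11/31) + 2490 = (338/1021 - 11*1/31) + 2490 = (338/1021 - 11/31) + 2490 = -753/31651 + 2490 = 78810237/31651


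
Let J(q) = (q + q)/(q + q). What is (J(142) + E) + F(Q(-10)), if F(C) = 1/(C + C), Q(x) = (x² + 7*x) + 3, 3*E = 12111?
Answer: 266509/66 ≈ 4038.0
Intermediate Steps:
E = 4037 (E = (⅓)*12111 = 4037)
Q(x) = 3 + x² + 7*x
F(C) = 1/(2*C)
J(q) = 1 (J(q) = (2*q)/((2*q)) = (2*q)*(1/(2*q)) = 1)
(J(142) + E) + F(Q(-10)) = (1 + 4037) + 1/(2*(3 + (-10)² + 7*(-10))) = 4038 + 1/(2*(3 + 100 - 70)) = 4038 + (½)/33 = 4038 + (½)*(1/33) = 4038 + 1/66 = 266509/66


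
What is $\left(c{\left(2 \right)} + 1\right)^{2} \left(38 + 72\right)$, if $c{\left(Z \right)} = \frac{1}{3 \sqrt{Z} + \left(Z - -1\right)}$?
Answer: $\frac{220}{3} + \frac{440 \sqrt{2}}{9} \approx 142.47$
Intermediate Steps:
$c{\left(Z \right)} = \frac{1}{1 + Z + 3 \sqrt{Z}}$ ($c{\left(Z \right)} = \frac{1}{3 \sqrt{Z} + \left(Z + 1\right)} = \frac{1}{3 \sqrt{Z} + \left(1 + Z\right)} = \frac{1}{1 + Z + 3 \sqrt{Z}}$)
$\left(c{\left(2 \right)} + 1\right)^{2} \left(38 + 72\right) = \left(\frac{1}{1 + 2 + 3 \sqrt{2}} + 1\right)^{2} \left(38 + 72\right) = \left(\frac{1}{3 + 3 \sqrt{2}} + 1\right)^{2} \cdot 110 = \left(1 + \frac{1}{3 + 3 \sqrt{2}}\right)^{2} \cdot 110 = 110 \left(1 + \frac{1}{3 + 3 \sqrt{2}}\right)^{2}$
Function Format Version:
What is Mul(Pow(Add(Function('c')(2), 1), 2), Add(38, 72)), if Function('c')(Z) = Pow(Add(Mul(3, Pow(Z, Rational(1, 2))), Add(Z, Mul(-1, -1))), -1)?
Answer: Add(Rational(220, 3), Mul(Rational(440, 9), Pow(2, Rational(1, 2)))) ≈ 142.47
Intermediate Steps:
Function('c')(Z) = Pow(Add(1, Z, Mul(3, Pow(Z, Rational(1, 2)))), -1) (Function('c')(Z) = Pow(Add(Mul(3, Pow(Z, Rational(1, 2))), Add(Z, 1)), -1) = Pow(Add(Mul(3, Pow(Z, Rational(1, 2))), Add(1, Z)), -1) = Pow(Add(1, Z, Mul(3, Pow(Z, Rational(1, 2)))), -1))
Mul(Pow(Add(Function('c')(2), 1), 2), Add(38, 72)) = Mul(Pow(Add(Pow(Add(1, 2, Mul(3, Pow(2, Rational(1, 2)))), -1), 1), 2), Add(38, 72)) = Mul(Pow(Add(Pow(Add(3, Mul(3, Pow(2, Rational(1, 2)))), -1), 1), 2), 110) = Mul(Pow(Add(1, Pow(Add(3, Mul(3, Pow(2, Rational(1, 2)))), -1)), 2), 110) = Mul(110, Pow(Add(1, Pow(Add(3, Mul(3, Pow(2, Rational(1, 2)))), -1)), 2))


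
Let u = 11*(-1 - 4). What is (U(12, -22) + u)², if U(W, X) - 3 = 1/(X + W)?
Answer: 271441/100 ≈ 2714.4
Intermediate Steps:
u = -55 (u = 11*(-5) = -55)
U(W, X) = 3 + 1/(W + X) (U(W, X) = 3 + 1/(X + W) = 3 + 1/(W + X))
(U(12, -22) + u)² = ((1 + 3*12 + 3*(-22))/(12 - 22) - 55)² = ((1 + 36 - 66)/(-10) - 55)² = (-⅒*(-29) - 55)² = (29/10 - 55)² = (-521/10)² = 271441/100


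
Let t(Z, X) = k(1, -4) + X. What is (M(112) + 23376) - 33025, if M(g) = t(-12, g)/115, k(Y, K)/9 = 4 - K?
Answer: -48237/5 ≈ -9647.4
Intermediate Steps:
k(Y, K) = 36 - 9*K (k(Y, K) = 9*(4 - K) = 36 - 9*K)
t(Z, X) = 72 + X (t(Z, X) = (36 - 9*(-4)) + X = (36 + 36) + X = 72 + X)
M(g) = 72/115 + g/115 (M(g) = (72 + g)/115 = (72 + g)*(1/115) = 72/115 + g/115)
(M(112) + 23376) - 33025 = ((72/115 + (1/115)*112) + 23376) - 33025 = ((72/115 + 112/115) + 23376) - 33025 = (8/5 + 23376) - 33025 = 116888/5 - 33025 = -48237/5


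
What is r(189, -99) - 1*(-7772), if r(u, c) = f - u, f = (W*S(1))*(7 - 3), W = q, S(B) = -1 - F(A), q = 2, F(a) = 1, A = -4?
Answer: 7567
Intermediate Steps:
S(B) = -2 (S(B) = -1 - 1*1 = -1 - 1 = -2)
W = 2
f = -16 (f = (2*(-2))*(7 - 3) = -4*4 = -16)
r(u, c) = -16 - u
r(189, -99) - 1*(-7772) = (-16 - 1*189) - 1*(-7772) = (-16 - 189) + 7772 = -205 + 7772 = 7567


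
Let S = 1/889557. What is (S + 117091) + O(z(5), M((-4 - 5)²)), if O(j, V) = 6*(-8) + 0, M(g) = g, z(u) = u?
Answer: 104116419952/889557 ≈ 1.1704e+5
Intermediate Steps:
O(j, V) = -48 (O(j, V) = -48 + 0 = -48)
S = 1/889557 ≈ 1.1242e-6
(S + 117091) + O(z(5), M((-4 - 5)²)) = (1/889557 + 117091) - 48 = 104159118688/889557 - 48 = 104116419952/889557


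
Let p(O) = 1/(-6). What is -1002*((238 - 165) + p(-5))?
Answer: -72979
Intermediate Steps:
p(O) = -1/6
-1002*((238 - 165) + p(-5)) = -1002*((238 - 165) - 1/6) = -1002*(73 - 1/6) = -1002*437/6 = -72979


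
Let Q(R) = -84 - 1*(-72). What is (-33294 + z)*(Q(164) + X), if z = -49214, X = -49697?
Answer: 4101390172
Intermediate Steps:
Q(R) = -12 (Q(R) = -84 + 72 = -12)
(-33294 + z)*(Q(164) + X) = (-33294 - 49214)*(-12 - 49697) = -82508*(-49709) = 4101390172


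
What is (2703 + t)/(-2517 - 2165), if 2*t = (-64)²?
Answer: -4751/4682 ≈ -1.0147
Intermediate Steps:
t = 2048 (t = (½)*(-64)² = (½)*4096 = 2048)
(2703 + t)/(-2517 - 2165) = (2703 + 2048)/(-2517 - 2165) = 4751/(-4682) = 4751*(-1/4682) = -4751/4682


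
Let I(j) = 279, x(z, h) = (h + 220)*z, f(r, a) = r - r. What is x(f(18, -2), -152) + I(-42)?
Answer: 279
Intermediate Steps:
f(r, a) = 0
x(z, h) = z*(220 + h) (x(z, h) = (220 + h)*z = z*(220 + h))
x(f(18, -2), -152) + I(-42) = 0*(220 - 152) + 279 = 0*68 + 279 = 0 + 279 = 279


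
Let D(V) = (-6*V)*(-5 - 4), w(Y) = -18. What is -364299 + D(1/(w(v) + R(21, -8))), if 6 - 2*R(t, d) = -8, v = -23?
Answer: -4007343/11 ≈ -3.6430e+5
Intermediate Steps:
R(t, d) = 7 (R(t, d) = 3 - 1/2*(-8) = 3 + 4 = 7)
D(V) = 54*V (D(V) = -6*V*(-9) = 54*V)
-364299 + D(1/(w(v) + R(21, -8))) = -364299 + 54/(-18 + 7) = -364299 + 54/(-11) = -364299 + 54*(-1/11) = -364299 - 54/11 = -4007343/11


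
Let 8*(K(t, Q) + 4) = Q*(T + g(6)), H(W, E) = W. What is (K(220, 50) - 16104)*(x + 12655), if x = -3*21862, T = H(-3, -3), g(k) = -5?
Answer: 855259098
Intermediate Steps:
T = -3
K(t, Q) = -4 - Q (K(t, Q) = -4 + (Q*(-3 - 5))/8 = -4 + (Q*(-8))/8 = -4 + (-8*Q)/8 = -4 - Q)
x = -65586
(K(220, 50) - 16104)*(x + 12655) = ((-4 - 1*50) - 16104)*(-65586 + 12655) = ((-4 - 50) - 16104)*(-52931) = (-54 - 16104)*(-52931) = -16158*(-52931) = 855259098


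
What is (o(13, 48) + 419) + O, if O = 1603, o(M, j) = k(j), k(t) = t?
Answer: 2070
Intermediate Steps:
o(M, j) = j
(o(13, 48) + 419) + O = (48 + 419) + 1603 = 467 + 1603 = 2070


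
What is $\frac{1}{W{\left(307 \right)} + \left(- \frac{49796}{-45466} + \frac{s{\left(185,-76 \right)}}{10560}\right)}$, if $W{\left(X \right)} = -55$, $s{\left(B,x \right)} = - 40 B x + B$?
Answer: $- \frac{48012096}{30231743} \approx -1.5881$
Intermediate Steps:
$s{\left(B,x \right)} = B - 40 B x$ ($s{\left(B,x \right)} = - 40 B x + B = B - 40 B x$)
$\frac{1}{W{\left(307 \right)} + \left(- \frac{49796}{-45466} + \frac{s{\left(185,-76 \right)}}{10560}\right)} = \frac{1}{-55 - \left(- \frac{24898}{22733} - \frac{185 \left(1 - -3040\right)}{10560}\right)} = \frac{1}{-55 - \left(- \frac{24898}{22733} - 185 \left(1 + 3040\right) \frac{1}{10560}\right)} = \frac{1}{-55 + \left(\frac{24898}{22733} + 185 \cdot 3041 \cdot \frac{1}{10560}\right)} = \frac{1}{-55 + \left(\frac{24898}{22733} + 562585 \cdot \frac{1}{10560}\right)} = \frac{1}{-55 + \left(\frac{24898}{22733} + \frac{112517}{2112}\right)} = \frac{1}{-55 + \frac{2610433537}{48012096}} = \frac{1}{- \frac{30231743}{48012096}} = - \frac{48012096}{30231743}$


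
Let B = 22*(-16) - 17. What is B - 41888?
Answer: -42257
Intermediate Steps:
B = -369 (B = -352 - 17 = -369)
B - 41888 = -369 - 41888 = -42257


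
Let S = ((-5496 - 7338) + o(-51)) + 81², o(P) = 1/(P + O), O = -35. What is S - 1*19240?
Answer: -2194119/86 ≈ -25513.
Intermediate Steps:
o(P) = 1/(-35 + P) (o(P) = 1/(P - 35) = 1/(-35 + P))
S = -539479/86 (S = ((-5496 - 7338) + 1/(-35 - 51)) + 81² = (-12834 + 1/(-86)) + 6561 = (-12834 - 1/86) + 6561 = -1103725/86 + 6561 = -539479/86 ≈ -6273.0)
S - 1*19240 = -539479/86 - 1*19240 = -539479/86 - 19240 = -2194119/86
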